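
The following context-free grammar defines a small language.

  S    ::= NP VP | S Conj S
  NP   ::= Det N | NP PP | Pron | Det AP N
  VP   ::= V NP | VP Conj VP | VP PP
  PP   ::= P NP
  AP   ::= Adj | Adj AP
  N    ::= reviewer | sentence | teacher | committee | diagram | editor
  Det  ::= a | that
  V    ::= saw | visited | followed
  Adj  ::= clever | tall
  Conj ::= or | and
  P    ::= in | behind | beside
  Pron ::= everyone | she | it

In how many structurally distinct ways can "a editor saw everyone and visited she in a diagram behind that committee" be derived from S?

Two of the 9 distinct bracketings:
[S [NP [Det a] [N editor]] [VP [VP [V saw] [NP [Pron everyone]]] [Conj and] [VP [V visited] [NP [NP [Pron she]] [PP [P in] [NP [NP [Det a] [N diagram]] [PP [P behind] [NP [Det that] [N committee]]]]]]]]]
[S [NP [Det a] [N editor]] [VP [VP [V saw] [NP [Pron everyone]]] [Conj and] [VP [V visited] [NP [NP [NP [Pron she]] [PP [P in] [NP [Det a] [N diagram]]]] [PP [P behind] [NP [Det that] [N committee]]]]]]]
The trees differ in how a recursive rule is bracketed over the same span.

9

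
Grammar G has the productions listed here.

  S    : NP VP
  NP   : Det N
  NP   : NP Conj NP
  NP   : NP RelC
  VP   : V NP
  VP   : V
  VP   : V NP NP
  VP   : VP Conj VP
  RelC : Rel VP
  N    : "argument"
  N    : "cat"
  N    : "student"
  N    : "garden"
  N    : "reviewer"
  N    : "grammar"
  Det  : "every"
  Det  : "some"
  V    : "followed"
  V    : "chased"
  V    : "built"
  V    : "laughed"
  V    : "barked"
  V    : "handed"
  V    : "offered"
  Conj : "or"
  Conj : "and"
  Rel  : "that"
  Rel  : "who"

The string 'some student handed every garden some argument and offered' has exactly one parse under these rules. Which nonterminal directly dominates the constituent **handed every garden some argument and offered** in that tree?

S
  NP
    Det: some
    N: student
  VP
    VP
      V: handed
      NP
        Det: every
        N: garden
      NP
        Det: some
        N: argument
    Conj: and
    VP
      V: offered
The span 'handed every garden some argument and offered' is the VP node built by VP → VP Conj VP.
Its mother is the S built by S → NP VP.

S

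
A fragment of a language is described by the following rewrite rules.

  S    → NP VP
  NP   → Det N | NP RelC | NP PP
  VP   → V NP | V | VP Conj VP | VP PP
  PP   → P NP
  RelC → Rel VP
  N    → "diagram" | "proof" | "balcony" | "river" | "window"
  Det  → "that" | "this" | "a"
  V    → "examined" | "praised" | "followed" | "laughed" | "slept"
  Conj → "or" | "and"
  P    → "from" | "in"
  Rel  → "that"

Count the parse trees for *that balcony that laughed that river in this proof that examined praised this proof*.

7

Two of the 7 distinct bracketings:
[S [NP [NP [Det that] [N balcony]] [RelC [Rel that] [VP [V laughed] [NP [NP [NP [Det that] [N river]] [PP [P in] [NP [Det this] [N proof]]]] [RelC [Rel that] [VP [V examined]]]]]]] [VP [V praised] [NP [Det this] [N proof]]]]
[S [NP [NP [Det that] [N balcony]] [RelC [Rel that] [VP [V laughed] [NP [NP [Det that] [N river]] [PP [P in] [NP [NP [Det this] [N proof]] [RelC [Rel that] [VP [V examined]]]]]]]]] [VP [V praised] [NP [Det this] [N proof]]]]
The trees differ in how a recursive rule is bracketed over the same span.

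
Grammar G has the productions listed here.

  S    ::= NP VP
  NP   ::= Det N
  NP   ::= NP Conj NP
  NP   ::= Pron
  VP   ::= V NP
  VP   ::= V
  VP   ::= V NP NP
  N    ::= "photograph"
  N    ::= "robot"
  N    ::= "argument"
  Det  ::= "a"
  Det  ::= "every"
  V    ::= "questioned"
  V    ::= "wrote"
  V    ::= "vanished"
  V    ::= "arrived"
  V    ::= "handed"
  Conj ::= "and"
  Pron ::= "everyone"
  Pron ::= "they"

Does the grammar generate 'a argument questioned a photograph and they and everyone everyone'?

Grammatical

S
  NP
    Det: a
    N: argument
  VP
    V: questioned
    NP
      NP
        Det: a
        N: photograph
      Conj: and
      NP
        NP
          Pron: they
        Conj: and
        NP
          Pron: everyone
    NP
      Pron: everyone
Every word is introduced by a lexical rule and the phrasal rules combine the resulting categories into a single S.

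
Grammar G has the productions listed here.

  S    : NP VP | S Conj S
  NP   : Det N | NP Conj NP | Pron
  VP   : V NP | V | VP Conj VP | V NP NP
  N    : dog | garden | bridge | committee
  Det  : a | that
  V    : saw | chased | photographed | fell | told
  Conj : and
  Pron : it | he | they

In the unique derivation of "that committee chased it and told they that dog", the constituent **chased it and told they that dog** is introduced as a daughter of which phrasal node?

S

S
  NP
    Det: that
    N: committee
  VP
    VP
      V: chased
      NP
        Pron: it
    Conj: and
    VP
      V: told
      NP
        Pron: they
      NP
        Det: that
        N: dog
The span 'chased it and told they that dog' is the VP node built by VP → VP Conj VP.
Its mother is the S built by S → NP VP.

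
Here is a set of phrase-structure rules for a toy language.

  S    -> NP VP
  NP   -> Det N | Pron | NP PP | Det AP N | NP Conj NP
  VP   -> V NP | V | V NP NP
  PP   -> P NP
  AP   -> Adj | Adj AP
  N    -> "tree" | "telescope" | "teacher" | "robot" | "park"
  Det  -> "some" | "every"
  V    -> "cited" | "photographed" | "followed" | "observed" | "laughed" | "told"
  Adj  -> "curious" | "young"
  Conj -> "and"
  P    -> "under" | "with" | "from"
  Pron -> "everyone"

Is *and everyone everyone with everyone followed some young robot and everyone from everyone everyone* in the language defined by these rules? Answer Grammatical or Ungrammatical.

Ungrammatical

For S → NP VP, no prefix of the string parses as an NP.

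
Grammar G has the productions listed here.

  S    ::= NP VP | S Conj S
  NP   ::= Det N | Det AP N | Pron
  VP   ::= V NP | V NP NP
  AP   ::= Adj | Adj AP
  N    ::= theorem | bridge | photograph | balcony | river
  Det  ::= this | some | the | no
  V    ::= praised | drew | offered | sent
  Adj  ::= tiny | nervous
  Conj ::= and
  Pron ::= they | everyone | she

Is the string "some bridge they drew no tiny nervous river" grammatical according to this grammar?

For S → NP VP, the only prefix that parses as NP is 'some bridge', but the remainder 'they drew no tiny nervous river' is not a VP under these rules. The alternative S rule S → S Conj S likewise has no satisfying split.

Ungrammatical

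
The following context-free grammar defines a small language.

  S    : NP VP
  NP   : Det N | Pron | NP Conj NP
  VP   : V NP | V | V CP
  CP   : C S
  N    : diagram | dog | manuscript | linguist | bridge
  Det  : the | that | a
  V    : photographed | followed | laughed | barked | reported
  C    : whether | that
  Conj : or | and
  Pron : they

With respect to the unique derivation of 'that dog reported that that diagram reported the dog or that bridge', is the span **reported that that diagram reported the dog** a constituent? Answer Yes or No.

No

[S [NP [Det that] [N dog]] [VP [V reported] [CP [C that] [S [NP [Det that] [N diagram]] [VP [V reported] [NP [NP [Det the] [N dog]] [Conj or] [NP [Det that] [N bridge]]]]]]]]
The smallest constituent containing 'reported that that diagram reported the dog' is the VP spanning 'reported that that diagram reported the dog or that bridge'; no single node in the tree dominates exactly the given words.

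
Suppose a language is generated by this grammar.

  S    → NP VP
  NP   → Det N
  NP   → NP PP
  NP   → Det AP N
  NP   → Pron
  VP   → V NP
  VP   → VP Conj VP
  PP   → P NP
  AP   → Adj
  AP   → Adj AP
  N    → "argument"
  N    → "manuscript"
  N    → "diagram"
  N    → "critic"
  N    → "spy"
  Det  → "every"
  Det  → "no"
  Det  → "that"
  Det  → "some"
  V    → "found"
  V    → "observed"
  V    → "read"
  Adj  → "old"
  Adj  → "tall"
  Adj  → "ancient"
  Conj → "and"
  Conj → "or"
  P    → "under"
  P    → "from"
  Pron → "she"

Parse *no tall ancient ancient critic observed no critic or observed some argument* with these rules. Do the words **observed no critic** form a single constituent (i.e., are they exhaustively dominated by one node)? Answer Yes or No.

Yes

[S [NP [Det no] [AP [Adj tall] [AP [Adj ancient] [AP [Adj ancient]]]] [N critic]] [VP [VP [V observed] [NP [Det no] [N critic]]] [Conj or] [VP [V observed] [NP [Det some] [N argument]]]]]
The words 'observed no critic' are exhaustively dominated by a single VP node (built by VP → V NP), so they form a constituent.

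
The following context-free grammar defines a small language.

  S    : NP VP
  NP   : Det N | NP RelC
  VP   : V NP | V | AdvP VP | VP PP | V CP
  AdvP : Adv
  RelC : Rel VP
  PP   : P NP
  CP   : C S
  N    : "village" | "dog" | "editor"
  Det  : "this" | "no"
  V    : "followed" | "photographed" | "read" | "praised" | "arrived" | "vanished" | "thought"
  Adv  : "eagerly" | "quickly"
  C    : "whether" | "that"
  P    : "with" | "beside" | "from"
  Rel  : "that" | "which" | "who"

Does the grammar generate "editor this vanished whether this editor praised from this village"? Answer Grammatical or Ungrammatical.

An N word can never sit immediately before a Det word in any string this grammar generates, so the substring 'editor this' rules out a derivation.

Ungrammatical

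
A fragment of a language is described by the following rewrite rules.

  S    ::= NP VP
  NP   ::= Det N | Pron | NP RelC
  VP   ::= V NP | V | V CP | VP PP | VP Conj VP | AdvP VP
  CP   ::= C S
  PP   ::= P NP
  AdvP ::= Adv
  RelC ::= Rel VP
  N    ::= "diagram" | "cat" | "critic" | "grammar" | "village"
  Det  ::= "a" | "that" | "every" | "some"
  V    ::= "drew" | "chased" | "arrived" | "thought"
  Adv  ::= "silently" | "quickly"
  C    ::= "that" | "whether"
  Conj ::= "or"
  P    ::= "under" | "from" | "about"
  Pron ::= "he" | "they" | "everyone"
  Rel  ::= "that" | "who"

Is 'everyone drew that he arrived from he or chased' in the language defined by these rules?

[S [NP [Pron everyone]] [VP [V drew] [CP [C that] [S [NP [Pron he]] [VP [VP [VP [V arrived]] [PP [P from] [NP [Pron he]]]] [Conj or] [VP [V chased]]]]]]]
Every word is introduced by a lexical rule and the phrasal rules combine the resulting categories into a single S.

Grammatical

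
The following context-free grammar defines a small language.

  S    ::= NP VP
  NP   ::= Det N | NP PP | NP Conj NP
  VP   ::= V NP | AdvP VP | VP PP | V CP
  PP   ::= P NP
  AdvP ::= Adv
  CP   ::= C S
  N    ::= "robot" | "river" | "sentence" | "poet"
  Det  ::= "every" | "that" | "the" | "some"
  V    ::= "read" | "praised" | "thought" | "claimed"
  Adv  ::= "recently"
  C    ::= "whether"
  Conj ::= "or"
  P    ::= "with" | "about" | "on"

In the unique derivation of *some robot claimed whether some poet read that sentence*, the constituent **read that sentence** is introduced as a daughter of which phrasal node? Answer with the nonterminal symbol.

S

S
  NP
    Det: some
    N: robot
  VP
    V: claimed
    CP
      C: whether
      S
        NP
          Det: some
          N: poet
        VP
          V: read
          NP
            Det: that
            N: sentence
The span 'read that sentence' is the VP node built by VP → V NP.
Its mother is the S built by S → NP VP.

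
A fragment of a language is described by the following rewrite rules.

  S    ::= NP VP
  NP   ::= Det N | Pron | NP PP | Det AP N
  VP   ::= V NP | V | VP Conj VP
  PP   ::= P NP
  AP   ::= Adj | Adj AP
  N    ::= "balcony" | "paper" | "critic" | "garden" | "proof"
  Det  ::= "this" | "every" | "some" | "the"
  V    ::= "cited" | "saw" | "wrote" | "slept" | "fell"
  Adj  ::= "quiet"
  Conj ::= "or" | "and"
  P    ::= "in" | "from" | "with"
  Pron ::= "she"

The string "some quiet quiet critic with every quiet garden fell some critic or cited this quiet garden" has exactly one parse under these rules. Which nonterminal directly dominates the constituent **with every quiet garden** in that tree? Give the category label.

NP

S
  NP
    NP
      Det: some
      AP
        Adj: quiet
        AP
          Adj: quiet
      N: critic
    PP
      P: with
      NP
        Det: every
        AP
          Adj: quiet
        N: garden
  VP
    VP
      V: fell
      NP
        Det: some
        N: critic
    Conj: or
    VP
      V: cited
      NP
        Det: this
        AP
          Adj: quiet
        N: garden
The span 'with every quiet garden' is the PP node built by PP → P NP.
Its mother is the NP built by NP → NP PP.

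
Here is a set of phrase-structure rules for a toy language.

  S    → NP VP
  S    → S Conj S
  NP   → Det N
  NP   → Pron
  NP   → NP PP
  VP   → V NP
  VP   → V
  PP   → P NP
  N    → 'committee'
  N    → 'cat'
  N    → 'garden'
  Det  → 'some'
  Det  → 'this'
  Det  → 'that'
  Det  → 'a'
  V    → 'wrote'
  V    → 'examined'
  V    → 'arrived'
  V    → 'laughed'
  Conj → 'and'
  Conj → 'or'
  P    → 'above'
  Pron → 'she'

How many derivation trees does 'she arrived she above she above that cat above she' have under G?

Two of the 5 distinct bracketings:
[S [NP [Pron she]] [VP [V arrived] [NP [NP [Pron she]] [PP [P above] [NP [NP [Pron she]] [PP [P above] [NP [NP [Det that] [N cat]] [PP [P above] [NP [Pron she]]]]]]]]]]
[S [NP [Pron she]] [VP [V arrived] [NP [NP [Pron she]] [PP [P above] [NP [NP [NP [Pron she]] [PP [P above] [NP [Det that] [N cat]]]] [PP [P above] [NP [Pron she]]]]]]]]
The trees differ in how a recursive rule is bracketed over the same span.

5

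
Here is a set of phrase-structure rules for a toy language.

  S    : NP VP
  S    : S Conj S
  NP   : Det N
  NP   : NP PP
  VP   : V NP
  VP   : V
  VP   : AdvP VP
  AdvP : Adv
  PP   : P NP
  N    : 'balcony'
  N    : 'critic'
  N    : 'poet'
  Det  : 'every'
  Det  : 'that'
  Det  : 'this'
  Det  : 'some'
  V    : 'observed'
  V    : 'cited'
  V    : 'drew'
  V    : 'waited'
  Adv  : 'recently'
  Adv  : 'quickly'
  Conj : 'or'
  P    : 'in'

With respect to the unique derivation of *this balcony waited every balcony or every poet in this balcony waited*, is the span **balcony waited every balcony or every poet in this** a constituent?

No

[S [S [NP [Det this] [N balcony]] [VP [V waited] [NP [Det every] [N balcony]]]] [Conj or] [S [NP [NP [Det every] [N poet]] [PP [P in] [NP [Det this] [N balcony]]]] [VP [V waited]]]]
The smallest constituent containing 'balcony waited every balcony or every poet in this' is the S spanning 'this balcony waited every balcony or every poet in this balcony waited'; no single node in the tree dominates exactly the given words.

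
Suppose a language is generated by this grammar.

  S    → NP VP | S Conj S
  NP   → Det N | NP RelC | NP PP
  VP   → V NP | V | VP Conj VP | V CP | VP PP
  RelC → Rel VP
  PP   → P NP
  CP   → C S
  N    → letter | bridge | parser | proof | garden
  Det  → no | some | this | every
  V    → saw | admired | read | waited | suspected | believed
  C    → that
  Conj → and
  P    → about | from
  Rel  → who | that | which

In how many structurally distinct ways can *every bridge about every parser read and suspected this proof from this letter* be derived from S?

Two of the 3 distinct bracketings:
[S [NP [NP [Det every] [N bridge]] [PP [P about] [NP [Det every] [N parser]]]] [VP [VP [V read]] [Conj and] [VP [V suspected] [NP [NP [Det this] [N proof]] [PP [P from] [NP [Det this] [N letter]]]]]]]
[S [NP [NP [Det every] [N bridge]] [PP [P about] [NP [Det every] [N parser]]]] [VP [VP [V read]] [Conj and] [VP [VP [V suspected] [NP [Det this] [N proof]]] [PP [P from] [NP [Det this] [N letter]]]]]]
The difference turns on whether VP → VP PP is used at the relevant span, versus an alternative expansion of VP.

3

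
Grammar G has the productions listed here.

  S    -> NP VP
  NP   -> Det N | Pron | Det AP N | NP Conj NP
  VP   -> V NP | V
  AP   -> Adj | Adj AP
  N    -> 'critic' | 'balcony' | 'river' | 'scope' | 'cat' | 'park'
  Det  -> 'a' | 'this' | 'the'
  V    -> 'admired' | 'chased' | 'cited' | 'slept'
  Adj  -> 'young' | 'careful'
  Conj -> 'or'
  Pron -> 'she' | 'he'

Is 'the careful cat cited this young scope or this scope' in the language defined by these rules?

Grammatical

S
  NP
    Det: the
    AP
      Adj: careful
    N: cat
  VP
    V: cited
    NP
      NP
        Det: this
        AP
          Adj: young
        N: scope
      Conj: or
      NP
        Det: this
        N: scope
The bracketing above is licensed at every node by one of the given productions, with S at the root.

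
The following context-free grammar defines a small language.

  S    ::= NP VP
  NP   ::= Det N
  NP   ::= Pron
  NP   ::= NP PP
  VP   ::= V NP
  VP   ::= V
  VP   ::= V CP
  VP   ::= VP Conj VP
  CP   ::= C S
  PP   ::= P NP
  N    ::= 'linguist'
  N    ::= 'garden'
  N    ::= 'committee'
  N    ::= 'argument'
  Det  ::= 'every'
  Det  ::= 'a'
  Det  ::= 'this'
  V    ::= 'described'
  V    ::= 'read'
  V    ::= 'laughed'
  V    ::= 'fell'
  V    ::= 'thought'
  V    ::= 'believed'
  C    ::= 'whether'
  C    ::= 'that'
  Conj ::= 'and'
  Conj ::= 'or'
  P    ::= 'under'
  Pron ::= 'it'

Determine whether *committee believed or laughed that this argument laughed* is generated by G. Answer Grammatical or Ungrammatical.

For S → NP VP, no prefix of the string parses as an NP.

Ungrammatical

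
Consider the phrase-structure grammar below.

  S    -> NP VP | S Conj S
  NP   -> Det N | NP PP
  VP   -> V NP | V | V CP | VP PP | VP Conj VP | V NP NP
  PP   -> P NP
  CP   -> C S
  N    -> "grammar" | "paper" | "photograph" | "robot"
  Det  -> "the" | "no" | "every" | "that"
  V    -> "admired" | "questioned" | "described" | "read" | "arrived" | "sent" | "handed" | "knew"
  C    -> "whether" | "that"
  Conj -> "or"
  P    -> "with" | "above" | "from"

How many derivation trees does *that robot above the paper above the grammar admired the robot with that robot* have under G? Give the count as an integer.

4

Two of the 4 distinct bracketings:
[S [NP [NP [Det that] [N robot]] [PP [P above] [NP [NP [Det the] [N paper]] [PP [P above] [NP [Det the] [N grammar]]]]]] [VP [V admired] [NP [NP [Det the] [N robot]] [PP [P with] [NP [Det that] [N robot]]]]]]
[S [NP [NP [Det that] [N robot]] [PP [P above] [NP [NP [Det the] [N paper]] [PP [P above] [NP [Det the] [N grammar]]]]]] [VP [VP [V admired] [NP [Det the] [N robot]]] [PP [P with] [NP [Det that] [N robot]]]]]
The difference turns on whether VP → VP PP is used at the relevant span, versus an alternative expansion of VP.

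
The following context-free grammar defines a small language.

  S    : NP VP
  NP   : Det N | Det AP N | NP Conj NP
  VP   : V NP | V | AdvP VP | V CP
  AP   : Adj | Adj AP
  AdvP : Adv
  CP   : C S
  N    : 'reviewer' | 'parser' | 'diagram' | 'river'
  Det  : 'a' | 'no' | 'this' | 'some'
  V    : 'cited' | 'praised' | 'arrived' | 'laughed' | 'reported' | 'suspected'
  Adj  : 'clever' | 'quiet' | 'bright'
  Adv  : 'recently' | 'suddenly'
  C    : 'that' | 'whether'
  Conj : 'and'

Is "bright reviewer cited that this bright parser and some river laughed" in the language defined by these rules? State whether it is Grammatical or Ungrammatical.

For S → NP VP, no prefix of the string parses as an NP.

Ungrammatical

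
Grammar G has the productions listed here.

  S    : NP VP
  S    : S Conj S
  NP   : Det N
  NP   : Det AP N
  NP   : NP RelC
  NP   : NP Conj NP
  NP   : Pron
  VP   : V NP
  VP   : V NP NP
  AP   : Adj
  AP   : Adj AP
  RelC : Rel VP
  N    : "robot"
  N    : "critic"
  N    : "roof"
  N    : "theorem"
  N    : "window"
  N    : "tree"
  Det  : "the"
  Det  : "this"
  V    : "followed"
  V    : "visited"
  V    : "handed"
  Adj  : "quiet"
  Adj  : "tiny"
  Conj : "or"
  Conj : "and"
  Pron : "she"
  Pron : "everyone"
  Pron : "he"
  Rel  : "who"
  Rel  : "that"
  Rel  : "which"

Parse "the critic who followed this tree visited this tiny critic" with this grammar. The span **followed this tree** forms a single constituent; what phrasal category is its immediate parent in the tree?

[S [NP [NP [Det the] [N critic]] [RelC [Rel who] [VP [V followed] [NP [Det this] [N tree]]]]] [VP [V visited] [NP [Det this] [AP [Adj tiny]] [N critic]]]]
The span 'followed this tree' is the VP node built by VP → V NP.
Its mother is the RelC built by RelC → Rel VP.

RelC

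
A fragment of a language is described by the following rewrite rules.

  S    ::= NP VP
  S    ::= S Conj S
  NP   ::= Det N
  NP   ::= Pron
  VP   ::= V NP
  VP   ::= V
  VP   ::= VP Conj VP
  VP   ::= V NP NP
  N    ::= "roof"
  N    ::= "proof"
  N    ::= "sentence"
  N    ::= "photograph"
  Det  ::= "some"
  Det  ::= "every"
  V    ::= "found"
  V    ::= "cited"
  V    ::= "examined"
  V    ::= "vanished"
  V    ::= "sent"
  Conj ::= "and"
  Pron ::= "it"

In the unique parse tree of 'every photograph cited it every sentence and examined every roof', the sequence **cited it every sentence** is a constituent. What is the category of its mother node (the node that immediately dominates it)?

VP

S
  NP
    Det: every
    N: photograph
  VP
    VP
      V: cited
      NP
        Pron: it
      NP
        Det: every
        N: sentence
    Conj: and
    VP
      V: examined
      NP
        Det: every
        N: roof
The span 'cited it every sentence' is the VP node built by VP → V NP NP.
Its mother is the VP built by VP → VP Conj VP.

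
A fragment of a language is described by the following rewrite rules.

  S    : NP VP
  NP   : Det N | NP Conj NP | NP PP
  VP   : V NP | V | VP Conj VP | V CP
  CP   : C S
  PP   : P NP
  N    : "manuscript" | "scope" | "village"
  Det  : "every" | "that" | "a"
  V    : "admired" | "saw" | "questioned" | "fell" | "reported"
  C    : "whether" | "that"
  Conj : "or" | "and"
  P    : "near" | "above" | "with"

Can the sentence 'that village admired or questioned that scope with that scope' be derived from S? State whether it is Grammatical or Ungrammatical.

Grammatical

[S [NP [Det that] [N village]] [VP [VP [V admired]] [Conj or] [VP [V questioned] [NP [NP [Det that] [N scope]] [PP [P with] [NP [Det that] [N scope]]]]]]]
Every word is introduced by a lexical rule and the phrasal rules combine the resulting categories into a single S.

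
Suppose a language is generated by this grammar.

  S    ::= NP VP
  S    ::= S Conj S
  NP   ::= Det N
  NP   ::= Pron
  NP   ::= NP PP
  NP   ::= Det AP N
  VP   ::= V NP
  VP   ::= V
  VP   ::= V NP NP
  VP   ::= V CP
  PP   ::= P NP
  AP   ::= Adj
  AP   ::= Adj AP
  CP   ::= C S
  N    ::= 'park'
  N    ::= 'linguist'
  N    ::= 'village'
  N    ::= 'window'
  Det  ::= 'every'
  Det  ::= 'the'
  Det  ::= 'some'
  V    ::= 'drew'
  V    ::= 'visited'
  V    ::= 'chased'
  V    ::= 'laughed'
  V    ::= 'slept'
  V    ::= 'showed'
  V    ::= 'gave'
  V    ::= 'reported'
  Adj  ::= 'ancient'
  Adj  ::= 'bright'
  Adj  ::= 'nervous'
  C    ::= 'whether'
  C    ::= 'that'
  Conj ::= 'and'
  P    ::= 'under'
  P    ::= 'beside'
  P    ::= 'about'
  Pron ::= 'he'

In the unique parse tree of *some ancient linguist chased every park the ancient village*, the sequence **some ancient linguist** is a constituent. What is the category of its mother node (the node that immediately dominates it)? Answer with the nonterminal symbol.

S
  NP
    Det: some
    AP
      Adj: ancient
    N: linguist
  VP
    V: chased
    NP
      Det: every
      N: park
    NP
      Det: the
      AP
        Adj: ancient
      N: village
The span 'some ancient linguist' is the NP node built by NP → Det AP N.
Its mother is the S built by S → NP VP.

S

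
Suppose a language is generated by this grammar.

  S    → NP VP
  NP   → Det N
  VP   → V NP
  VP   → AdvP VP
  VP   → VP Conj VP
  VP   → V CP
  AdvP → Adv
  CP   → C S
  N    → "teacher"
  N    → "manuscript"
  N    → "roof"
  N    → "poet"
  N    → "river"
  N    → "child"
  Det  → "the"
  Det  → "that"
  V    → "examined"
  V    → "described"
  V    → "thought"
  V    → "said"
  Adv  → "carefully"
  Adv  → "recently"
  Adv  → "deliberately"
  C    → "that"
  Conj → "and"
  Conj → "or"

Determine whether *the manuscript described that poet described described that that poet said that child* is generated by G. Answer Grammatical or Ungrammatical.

Ungrammatical

A V word can never sit immediately before a V word in any string this grammar generates, so the substring 'described described' rules out a derivation.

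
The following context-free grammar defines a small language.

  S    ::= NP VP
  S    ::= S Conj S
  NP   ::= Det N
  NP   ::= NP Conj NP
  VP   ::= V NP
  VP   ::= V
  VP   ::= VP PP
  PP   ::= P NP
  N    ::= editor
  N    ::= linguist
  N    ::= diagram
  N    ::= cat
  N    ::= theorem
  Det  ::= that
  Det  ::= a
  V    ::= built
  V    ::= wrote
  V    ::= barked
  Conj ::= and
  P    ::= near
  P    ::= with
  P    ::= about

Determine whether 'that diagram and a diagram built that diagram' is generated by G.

[S [NP [NP [Det that] [N diagram]] [Conj and] [NP [Det a] [N diagram]]] [VP [V built] [NP [Det that] [N diagram]]]]
The bracketing above is licensed at every node by one of the given productions, with S at the root.

Grammatical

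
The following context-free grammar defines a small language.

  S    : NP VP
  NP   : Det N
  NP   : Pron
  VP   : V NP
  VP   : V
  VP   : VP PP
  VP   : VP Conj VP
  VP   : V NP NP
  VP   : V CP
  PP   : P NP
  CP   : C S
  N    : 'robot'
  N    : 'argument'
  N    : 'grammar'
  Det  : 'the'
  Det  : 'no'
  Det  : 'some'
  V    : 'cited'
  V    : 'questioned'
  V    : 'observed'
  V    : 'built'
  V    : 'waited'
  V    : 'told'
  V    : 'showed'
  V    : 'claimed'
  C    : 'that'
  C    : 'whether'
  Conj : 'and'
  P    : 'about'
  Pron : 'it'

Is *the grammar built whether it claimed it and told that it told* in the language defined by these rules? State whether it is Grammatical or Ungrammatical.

[S [NP [Det the] [N grammar]] [VP [VP [V built] [CP [C whether] [S [NP [Pron it]] [VP [V claimed] [NP [Pron it]]]]]] [Conj and] [VP [V told] [CP [C that] [S [NP [Pron it]] [VP [V told]]]]]]]
Each bracket corresponds to one application of a listed rule, so the string is derivable from S.

Grammatical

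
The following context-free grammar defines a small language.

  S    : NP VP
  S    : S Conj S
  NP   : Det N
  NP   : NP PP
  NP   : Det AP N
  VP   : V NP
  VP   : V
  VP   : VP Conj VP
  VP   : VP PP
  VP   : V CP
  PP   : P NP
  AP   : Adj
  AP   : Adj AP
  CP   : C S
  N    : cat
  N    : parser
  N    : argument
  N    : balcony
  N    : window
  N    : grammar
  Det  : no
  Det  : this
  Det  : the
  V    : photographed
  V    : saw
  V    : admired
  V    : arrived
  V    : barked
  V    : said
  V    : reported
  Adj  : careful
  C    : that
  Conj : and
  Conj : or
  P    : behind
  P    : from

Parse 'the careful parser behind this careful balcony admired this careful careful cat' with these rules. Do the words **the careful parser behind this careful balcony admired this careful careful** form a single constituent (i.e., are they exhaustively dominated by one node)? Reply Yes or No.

[S [NP [NP [Det the] [AP [Adj careful]] [N parser]] [PP [P behind] [NP [Det this] [AP [Adj careful]] [N balcony]]]] [VP [V admired] [NP [Det this] [AP [Adj careful] [AP [Adj careful]]] [N cat]]]]
The smallest constituent containing 'the careful parser behind this careful balcony admired this careful careful' is the S spanning 'the careful parser behind this careful balcony admired this careful careful cat'; no single node in the tree dominates exactly the given words.

No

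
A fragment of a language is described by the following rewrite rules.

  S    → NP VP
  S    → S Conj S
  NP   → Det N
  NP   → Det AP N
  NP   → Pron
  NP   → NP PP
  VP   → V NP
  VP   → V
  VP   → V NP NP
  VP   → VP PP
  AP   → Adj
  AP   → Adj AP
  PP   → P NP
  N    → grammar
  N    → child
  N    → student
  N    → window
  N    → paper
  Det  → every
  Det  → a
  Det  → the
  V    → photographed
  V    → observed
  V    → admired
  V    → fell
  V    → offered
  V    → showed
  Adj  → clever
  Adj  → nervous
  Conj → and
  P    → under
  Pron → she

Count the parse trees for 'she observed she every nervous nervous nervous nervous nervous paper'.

1

[S [NP [Pron she]] [VP [V observed] [NP [Pron she]] [NP [Det every] [AP [Adj nervous] [AP [Adj nervous] [AP [Adj nervous] [AP [Adj nervous] [AP [Adj nervous]]]]]] [N paper]]]]
No rule offers an alternative attachment or grouping for any span, so this is the only derivation.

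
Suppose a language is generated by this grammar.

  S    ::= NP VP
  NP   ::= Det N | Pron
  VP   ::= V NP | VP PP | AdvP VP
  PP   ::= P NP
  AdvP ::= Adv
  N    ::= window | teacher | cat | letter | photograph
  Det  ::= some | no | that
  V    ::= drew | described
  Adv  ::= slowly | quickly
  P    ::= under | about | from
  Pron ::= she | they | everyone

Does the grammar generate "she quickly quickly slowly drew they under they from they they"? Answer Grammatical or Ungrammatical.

A Pron word can never sit immediately before a Pron word in any string this grammar generates, so the substring 'they they' rules out a derivation.

Ungrammatical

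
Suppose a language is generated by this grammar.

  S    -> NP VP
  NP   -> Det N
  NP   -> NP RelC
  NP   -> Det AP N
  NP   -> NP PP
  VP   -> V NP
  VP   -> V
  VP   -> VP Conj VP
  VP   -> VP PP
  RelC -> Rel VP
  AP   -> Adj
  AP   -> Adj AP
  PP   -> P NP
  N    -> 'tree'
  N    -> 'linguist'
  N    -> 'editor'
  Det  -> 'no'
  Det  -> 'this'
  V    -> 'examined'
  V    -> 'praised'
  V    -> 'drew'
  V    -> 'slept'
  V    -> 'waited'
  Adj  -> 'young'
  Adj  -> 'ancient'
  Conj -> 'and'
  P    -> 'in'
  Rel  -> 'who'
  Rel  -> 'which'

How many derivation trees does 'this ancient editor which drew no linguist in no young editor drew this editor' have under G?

3

Two of the 3 distinct bracketings:
[S [NP [NP [Det this] [AP [Adj ancient]] [N editor]] [RelC [Rel which] [VP [V drew] [NP [NP [Det no] [N linguist]] [PP [P in] [NP [Det no] [AP [Adj young]] [N editor]]]]]]] [VP [V drew] [NP [Det this] [N editor]]]]
[S [NP [NP [Det this] [AP [Adj ancient]] [N editor]] [RelC [Rel which] [VP [VP [V drew] [NP [Det no] [N linguist]]] [PP [P in] [NP [Det no] [AP [Adj young]] [N editor]]]]]] [VP [V drew] [NP [Det this] [N editor]]]]
The difference turns on whether NP → NP PP is used at the relevant span, versus an alternative expansion of NP.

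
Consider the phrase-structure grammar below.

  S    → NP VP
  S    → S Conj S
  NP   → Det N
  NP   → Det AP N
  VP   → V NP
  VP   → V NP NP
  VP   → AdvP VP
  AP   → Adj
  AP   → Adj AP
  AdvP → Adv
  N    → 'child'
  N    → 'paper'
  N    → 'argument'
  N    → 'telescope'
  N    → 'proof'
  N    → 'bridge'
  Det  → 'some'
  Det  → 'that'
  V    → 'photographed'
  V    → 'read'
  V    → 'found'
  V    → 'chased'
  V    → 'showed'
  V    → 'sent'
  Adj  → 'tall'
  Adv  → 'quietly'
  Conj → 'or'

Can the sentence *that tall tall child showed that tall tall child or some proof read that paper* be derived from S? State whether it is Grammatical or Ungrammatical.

Grammatical

[S [S [NP [Det that] [AP [Adj tall] [AP [Adj tall]]] [N child]] [VP [V showed] [NP [Det that] [AP [Adj tall] [AP [Adj tall]]] [N child]]]] [Conj or] [S [NP [Det some] [N proof]] [VP [V read] [NP [Det that] [N paper]]]]]
Each bracket corresponds to one application of a listed rule, so the string is derivable from S.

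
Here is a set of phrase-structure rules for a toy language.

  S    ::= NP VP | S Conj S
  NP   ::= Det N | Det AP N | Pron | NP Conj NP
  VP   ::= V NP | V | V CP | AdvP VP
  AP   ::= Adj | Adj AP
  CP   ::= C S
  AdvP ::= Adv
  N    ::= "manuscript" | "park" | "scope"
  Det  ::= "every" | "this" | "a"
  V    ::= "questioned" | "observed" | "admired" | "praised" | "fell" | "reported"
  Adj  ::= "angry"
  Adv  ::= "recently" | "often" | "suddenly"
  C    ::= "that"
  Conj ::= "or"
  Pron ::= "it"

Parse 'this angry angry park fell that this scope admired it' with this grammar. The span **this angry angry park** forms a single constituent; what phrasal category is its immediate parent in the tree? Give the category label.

[S [NP [Det this] [AP [Adj angry] [AP [Adj angry]]] [N park]] [VP [V fell] [CP [C that] [S [NP [Det this] [N scope]] [VP [V admired] [NP [Pron it]]]]]]]
The span 'this angry angry park' is the NP node built by NP → Det AP N.
Its mother is the S built by S → NP VP.

S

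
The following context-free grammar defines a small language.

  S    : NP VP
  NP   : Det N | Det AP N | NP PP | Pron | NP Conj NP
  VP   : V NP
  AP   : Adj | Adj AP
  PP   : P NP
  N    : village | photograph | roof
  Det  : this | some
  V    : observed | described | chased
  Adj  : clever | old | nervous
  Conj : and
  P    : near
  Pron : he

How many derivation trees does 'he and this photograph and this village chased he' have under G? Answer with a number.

2

The two bracketings:
[S [NP [NP [Pron he]] [Conj and] [NP [NP [Det this] [N photograph]] [Conj and] [NP [Det this] [N village]]]] [VP [V chased] [NP [Pron he]]]]
[S [NP [NP [NP [Pron he]] [Conj and] [NP [Det this] [N photograph]]] [Conj and] [NP [Det this] [N village]]] [VP [V chased] [NP [Pron he]]]]
The trees differ in how a recursive rule is bracketed over the same span.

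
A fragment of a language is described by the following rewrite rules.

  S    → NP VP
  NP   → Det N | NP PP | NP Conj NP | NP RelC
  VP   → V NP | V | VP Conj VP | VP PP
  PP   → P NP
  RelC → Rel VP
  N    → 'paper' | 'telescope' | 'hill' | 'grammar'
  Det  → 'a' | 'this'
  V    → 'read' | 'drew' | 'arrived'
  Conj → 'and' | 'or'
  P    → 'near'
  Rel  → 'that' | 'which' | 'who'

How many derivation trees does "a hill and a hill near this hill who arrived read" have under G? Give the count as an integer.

Two of the 5 distinct bracketings:
[S [NP [NP [NP [Det a] [N hill]] [Conj and] [NP [Det a] [N hill]]] [PP [P near] [NP [NP [Det this] [N hill]] [RelC [Rel who] [VP [V arrived]]]]]] [VP [V read]]]
[S [NP [NP [Det a] [N hill]] [Conj and] [NP [NP [Det a] [N hill]] [PP [P near] [NP [NP [Det this] [N hill]] [RelC [Rel who] [VP [V arrived]]]]]]] [VP [V read]]]
The trees differ in how a recursive rule is bracketed over the same span.

5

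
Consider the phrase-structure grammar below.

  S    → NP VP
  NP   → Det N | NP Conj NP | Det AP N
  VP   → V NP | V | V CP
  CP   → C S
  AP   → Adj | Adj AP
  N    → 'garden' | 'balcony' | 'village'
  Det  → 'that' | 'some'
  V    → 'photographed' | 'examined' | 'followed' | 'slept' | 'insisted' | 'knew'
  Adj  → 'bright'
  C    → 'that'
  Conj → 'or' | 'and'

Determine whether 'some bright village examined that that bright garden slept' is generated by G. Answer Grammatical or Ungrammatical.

Grammatical

S
  NP
    Det: some
    AP
      Adj: bright
    N: village
  VP
    V: examined
    CP
      C: that
      S
        NP
          Det: that
          AP
            Adj: bright
          N: garden
        VP
          V: slept
Each bracket corresponds to one application of a listed rule, so the string is derivable from S.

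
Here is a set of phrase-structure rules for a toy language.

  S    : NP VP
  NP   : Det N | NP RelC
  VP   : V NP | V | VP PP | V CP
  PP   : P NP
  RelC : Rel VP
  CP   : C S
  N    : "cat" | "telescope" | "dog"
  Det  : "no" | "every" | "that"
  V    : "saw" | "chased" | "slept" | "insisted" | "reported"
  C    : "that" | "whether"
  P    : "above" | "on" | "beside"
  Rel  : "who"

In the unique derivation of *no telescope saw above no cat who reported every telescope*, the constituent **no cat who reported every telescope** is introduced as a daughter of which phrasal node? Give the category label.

S
  NP
    Det: no
    N: telescope
  VP
    VP
      V: saw
    PP
      P: above
      NP
        NP
          Det: no
          N: cat
        RelC
          Rel: who
          VP
            V: reported
            NP
              Det: every
              N: telescope
The span 'no cat who reported every telescope' is the NP node built by NP → NP RelC.
Its mother is the PP built by PP → P NP.

PP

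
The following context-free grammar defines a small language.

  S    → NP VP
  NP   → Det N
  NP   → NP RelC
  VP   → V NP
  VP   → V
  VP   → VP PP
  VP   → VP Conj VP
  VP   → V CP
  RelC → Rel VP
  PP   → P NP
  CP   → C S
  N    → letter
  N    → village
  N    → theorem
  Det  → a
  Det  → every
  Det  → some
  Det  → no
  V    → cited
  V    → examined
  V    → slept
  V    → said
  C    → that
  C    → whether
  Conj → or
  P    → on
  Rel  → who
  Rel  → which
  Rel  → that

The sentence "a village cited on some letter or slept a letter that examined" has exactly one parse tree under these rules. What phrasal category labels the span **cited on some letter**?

S
  NP
    Det: a
    N: village
  VP
    VP
      VP
        V: cited
      PP
        P: on
        NP
          Det: some
          N: letter
    Conj: or
    VP
      V: slept
      NP
        NP
          Det: a
          N: letter
        RelC
          Rel: that
          VP
            V: examined
The span 'cited on some letter' is the VP node built by VP → VP PP.

VP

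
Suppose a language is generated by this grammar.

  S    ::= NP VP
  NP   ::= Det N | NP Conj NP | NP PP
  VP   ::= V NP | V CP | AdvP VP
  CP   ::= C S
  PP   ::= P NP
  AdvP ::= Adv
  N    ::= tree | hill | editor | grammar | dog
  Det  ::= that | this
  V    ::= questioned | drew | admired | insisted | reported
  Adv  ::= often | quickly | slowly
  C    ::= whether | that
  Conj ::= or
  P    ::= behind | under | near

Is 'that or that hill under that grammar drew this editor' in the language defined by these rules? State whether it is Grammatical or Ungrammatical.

Ungrammatical

A C/Det word can never sit immediately before a Conj word in any string this grammar generates, so the substring 'that or' rules out a derivation.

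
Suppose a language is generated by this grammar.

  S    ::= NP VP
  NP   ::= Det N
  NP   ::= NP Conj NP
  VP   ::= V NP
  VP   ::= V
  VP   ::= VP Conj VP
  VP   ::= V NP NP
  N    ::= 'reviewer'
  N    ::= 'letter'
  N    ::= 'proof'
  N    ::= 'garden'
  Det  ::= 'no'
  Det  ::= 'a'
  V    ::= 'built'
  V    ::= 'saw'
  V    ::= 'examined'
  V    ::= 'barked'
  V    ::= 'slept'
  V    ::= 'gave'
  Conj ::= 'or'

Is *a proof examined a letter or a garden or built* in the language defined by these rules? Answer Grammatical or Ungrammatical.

Grammatical

[S [NP [Det a] [N proof]] [VP [VP [V examined] [NP [NP [Det a] [N letter]] [Conj or] [NP [Det a] [N garden]]]] [Conj or] [VP [V built]]]]
The bracketing above is licensed at every node by one of the given productions, with S at the root.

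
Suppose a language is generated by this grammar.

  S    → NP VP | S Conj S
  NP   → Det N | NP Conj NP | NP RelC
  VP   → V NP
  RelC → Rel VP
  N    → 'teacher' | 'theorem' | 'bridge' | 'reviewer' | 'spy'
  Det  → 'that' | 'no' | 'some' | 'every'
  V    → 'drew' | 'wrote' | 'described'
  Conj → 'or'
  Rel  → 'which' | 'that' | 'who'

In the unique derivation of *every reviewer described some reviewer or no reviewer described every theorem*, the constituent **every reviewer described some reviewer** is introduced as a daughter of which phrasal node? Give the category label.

S

S
  S
    NP
      Det: every
      N: reviewer
    VP
      V: described
      NP
        Det: some
        N: reviewer
  Conj: or
  S
    NP
      Det: no
      N: reviewer
    VP
      V: described
      NP
        Det: every
        N: theorem
The span 'every reviewer described some reviewer' is the S node built by S → NP VP.
Its mother is the S built by S → S Conj S.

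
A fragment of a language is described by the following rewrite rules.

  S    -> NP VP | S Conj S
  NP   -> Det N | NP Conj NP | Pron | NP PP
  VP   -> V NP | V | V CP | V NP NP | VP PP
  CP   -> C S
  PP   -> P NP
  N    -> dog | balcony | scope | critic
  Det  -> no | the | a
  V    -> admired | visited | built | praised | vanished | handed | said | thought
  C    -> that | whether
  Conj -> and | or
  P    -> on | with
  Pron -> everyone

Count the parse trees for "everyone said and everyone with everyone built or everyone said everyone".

The two bracketings:
[S [S [NP [Pron everyone]] [VP [V said]]] [Conj and] [S [S [NP [NP [Pron everyone]] [PP [P with] [NP [Pron everyone]]]] [VP [V built]]] [Conj or] [S [NP [Pron everyone]] [VP [V said] [NP [Pron everyone]]]]]]
[S [S [S [NP [Pron everyone]] [VP [V said]]] [Conj and] [S [NP [NP [Pron everyone]] [PP [P with] [NP [Pron everyone]]]] [VP [V built]]]] [Conj or] [S [NP [Pron everyone]] [VP [V said] [NP [Pron everyone]]]]]
The trees differ in how a recursive rule is bracketed over the same span.

2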